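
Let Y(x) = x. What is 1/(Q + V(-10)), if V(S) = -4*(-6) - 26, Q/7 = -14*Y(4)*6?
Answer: -1/2354 ≈ -0.00042481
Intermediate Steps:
Q = -2352 (Q = 7*(-14*4*6) = 7*(-56*6) = 7*(-336) = -2352)
V(S) = -2 (V(S) = 24 - 26 = -2)
1/(Q + V(-10)) = 1/(-2352 - 2) = 1/(-2354) = -1/2354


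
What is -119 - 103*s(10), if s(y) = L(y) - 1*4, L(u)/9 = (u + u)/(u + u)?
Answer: -634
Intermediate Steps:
L(u) = 9 (L(u) = 9*((u + u)/(u + u)) = 9*((2*u)/((2*u))) = 9*((2*u)*(1/(2*u))) = 9*1 = 9)
s(y) = 5 (s(y) = 9 - 1*4 = 9 - 4 = 5)
-119 - 103*s(10) = -119 - 103*5 = -119 - 515 = -634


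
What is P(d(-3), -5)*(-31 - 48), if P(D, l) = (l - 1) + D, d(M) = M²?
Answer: -237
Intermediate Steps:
P(D, l) = -1 + D + l (P(D, l) = (-1 + l) + D = -1 + D + l)
P(d(-3), -5)*(-31 - 48) = (-1 + (-3)² - 5)*(-31 - 48) = (-1 + 9 - 5)*(-79) = 3*(-79) = -237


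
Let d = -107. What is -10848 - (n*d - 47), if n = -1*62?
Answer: -17435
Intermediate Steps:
n = -62
-10848 - (n*d - 47) = -10848 - (-62*(-107) - 47) = -10848 - (6634 - 47) = -10848 - 1*6587 = -10848 - 6587 = -17435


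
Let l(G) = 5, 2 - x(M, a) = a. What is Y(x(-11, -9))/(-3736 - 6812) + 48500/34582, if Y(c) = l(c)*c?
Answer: 254837995/182385468 ≈ 1.3972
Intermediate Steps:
x(M, a) = 2 - a
Y(c) = 5*c
Y(x(-11, -9))/(-3736 - 6812) + 48500/34582 = (5*(2 - 1*(-9)))/(-3736 - 6812) + 48500/34582 = (5*(2 + 9))/(-10548) + 48500*(1/34582) = (5*11)*(-1/10548) + 24250/17291 = 55*(-1/10548) + 24250/17291 = -55/10548 + 24250/17291 = 254837995/182385468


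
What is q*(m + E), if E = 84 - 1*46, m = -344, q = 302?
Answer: -92412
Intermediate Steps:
E = 38 (E = 84 - 46 = 38)
q*(m + E) = 302*(-344 + 38) = 302*(-306) = -92412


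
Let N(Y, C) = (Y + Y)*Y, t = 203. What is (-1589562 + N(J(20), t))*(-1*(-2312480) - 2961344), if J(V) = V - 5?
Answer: 1031117568768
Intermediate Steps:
J(V) = -5 + V
N(Y, C) = 2*Y**2 (N(Y, C) = (2*Y)*Y = 2*Y**2)
(-1589562 + N(J(20), t))*(-1*(-2312480) - 2961344) = (-1589562 + 2*(-5 + 20)**2)*(-1*(-2312480) - 2961344) = (-1589562 + 2*15**2)*(2312480 - 2961344) = (-1589562 + 2*225)*(-648864) = (-1589562 + 450)*(-648864) = -1589112*(-648864) = 1031117568768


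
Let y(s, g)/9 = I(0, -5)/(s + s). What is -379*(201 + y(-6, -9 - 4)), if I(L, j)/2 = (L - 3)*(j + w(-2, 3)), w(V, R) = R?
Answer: -72768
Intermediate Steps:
I(L, j) = 2*(-3 + L)*(3 + j) (I(L, j) = 2*((L - 3)*(j + 3)) = 2*((-3 + L)*(3 + j)) = 2*(-3 + L)*(3 + j))
y(s, g) = 54/s (y(s, g) = 9*((-18 - 6*(-5) + 6*0 + 2*0*(-5))/(s + s)) = 9*((-18 + 30 + 0 + 0)/((2*s))) = 9*(12*(1/(2*s))) = 9*(6/s) = 54/s)
-379*(201 + y(-6, -9 - 4)) = -379*(201 + 54/(-6)) = -379*(201 + 54*(-⅙)) = -379*(201 - 9) = -379*192 = -72768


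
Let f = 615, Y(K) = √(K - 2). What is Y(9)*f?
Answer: 615*√7 ≈ 1627.1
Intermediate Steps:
Y(K) = √(-2 + K)
Y(9)*f = √(-2 + 9)*615 = √7*615 = 615*√7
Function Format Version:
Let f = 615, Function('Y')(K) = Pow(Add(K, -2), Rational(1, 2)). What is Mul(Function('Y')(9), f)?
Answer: Mul(615, Pow(7, Rational(1, 2))) ≈ 1627.1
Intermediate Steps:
Function('Y')(K) = Pow(Add(-2, K), Rational(1, 2))
Mul(Function('Y')(9), f) = Mul(Pow(Add(-2, 9), Rational(1, 2)), 615) = Mul(Pow(7, Rational(1, 2)), 615) = Mul(615, Pow(7, Rational(1, 2)))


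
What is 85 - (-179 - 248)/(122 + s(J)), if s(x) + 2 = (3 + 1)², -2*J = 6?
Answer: 11987/136 ≈ 88.140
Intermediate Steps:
J = -3 (J = -½*6 = -3)
s(x) = 14 (s(x) = -2 + (3 + 1)² = -2 + 4² = -2 + 16 = 14)
85 - (-179 - 248)/(122 + s(J)) = 85 - (-179 - 248)/(122 + 14) = 85 - (-427)/136 = 85 - 1*(-427/136) = 85 + 427/136 = 11987/136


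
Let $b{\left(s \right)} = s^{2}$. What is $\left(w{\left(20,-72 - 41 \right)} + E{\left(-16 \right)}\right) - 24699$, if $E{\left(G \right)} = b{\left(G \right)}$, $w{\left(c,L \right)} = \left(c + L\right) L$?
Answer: $-13934$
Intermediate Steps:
$w{\left(c,L \right)} = L \left(L + c\right)$ ($w{\left(c,L \right)} = \left(L + c\right) L = L \left(L + c\right)$)
$E{\left(G \right)} = G^{2}$
$\left(w{\left(20,-72 - 41 \right)} + E{\left(-16 \right)}\right) - 24699 = \left(\left(-72 - 41\right) \left(\left(-72 - 41\right) + 20\right) + \left(-16\right)^{2}\right) - 24699 = \left(\left(-72 - 41\right) \left(\left(-72 - 41\right) + 20\right) + 256\right) - 24699 = \left(- 113 \left(-113 + 20\right) + 256\right) - 24699 = \left(\left(-113\right) \left(-93\right) + 256\right) - 24699 = \left(10509 + 256\right) - 24699 = 10765 - 24699 = -13934$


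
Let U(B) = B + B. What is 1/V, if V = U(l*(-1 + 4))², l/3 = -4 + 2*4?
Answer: 1/5184 ≈ 0.00019290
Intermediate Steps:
l = 12 (l = 3*(-4 + 2*4) = 3*(-4 + 8) = 3*4 = 12)
U(B) = 2*B
V = 5184 (V = (2*(12*(-1 + 4)))² = (2*(12*3))² = (2*36)² = 72² = 5184)
1/V = 1/5184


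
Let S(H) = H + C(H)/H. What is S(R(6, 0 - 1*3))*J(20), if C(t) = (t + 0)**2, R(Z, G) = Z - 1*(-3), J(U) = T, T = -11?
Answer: -198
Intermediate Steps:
J(U) = -11
R(Z, G) = 3 + Z (R(Z, G) = Z + 3 = 3 + Z)
C(t) = t**2
S(H) = 2*H (S(H) = H + H**2/H = H + H = 2*H)
S(R(6, 0 - 1*3))*J(20) = (2*(3 + 6))*(-11) = (2*9)*(-11) = 18*(-11) = -198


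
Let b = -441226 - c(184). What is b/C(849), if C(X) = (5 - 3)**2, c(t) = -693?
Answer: -440533/4 ≈ -1.1013e+5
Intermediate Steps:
C(X) = 4 (C(X) = 2**2 = 4)
b = -440533 (b = -441226 - 1*(-693) = -441226 + 693 = -440533)
b/C(849) = -440533/4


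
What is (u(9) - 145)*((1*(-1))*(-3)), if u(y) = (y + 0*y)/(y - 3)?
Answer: -861/2 ≈ -430.50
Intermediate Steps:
u(y) = y/(-3 + y) (u(y) = (y + 0)/(-3 + y) = y/(-3 + y))
(u(9) - 145)*((1*(-1))*(-3)) = (9/(-3 + 9) - 145)*((1*(-1))*(-3)) = (9/6 - 145)*(-1*(-3)) = (9*(⅙) - 145)*3 = (3/2 - 145)*3 = -287/2*3 = -861/2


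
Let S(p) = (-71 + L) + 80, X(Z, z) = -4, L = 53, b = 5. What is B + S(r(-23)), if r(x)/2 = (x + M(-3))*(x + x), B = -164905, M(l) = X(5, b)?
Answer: -164843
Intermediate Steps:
M(l) = -4
r(x) = 4*x*(-4 + x) (r(x) = 2*((x - 4)*(x + x)) = 2*((-4 + x)*(2*x)) = 2*(2*x*(-4 + x)) = 4*x*(-4 + x))
S(p) = 62 (S(p) = (-71 + 53) + 80 = -18 + 80 = 62)
B + S(r(-23)) = -164905 + 62 = -164843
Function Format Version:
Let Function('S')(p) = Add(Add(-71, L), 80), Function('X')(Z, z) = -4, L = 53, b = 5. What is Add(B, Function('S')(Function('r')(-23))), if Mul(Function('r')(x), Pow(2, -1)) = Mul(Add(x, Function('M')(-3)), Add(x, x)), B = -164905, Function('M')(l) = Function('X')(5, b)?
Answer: -164843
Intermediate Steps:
Function('M')(l) = -4
Function('r')(x) = Mul(4, x, Add(-4, x)) (Function('r')(x) = Mul(2, Mul(Add(x, -4), Add(x, x))) = Mul(2, Mul(Add(-4, x), Mul(2, x))) = Mul(2, Mul(2, x, Add(-4, x))) = Mul(4, x, Add(-4, x)))
Function('S')(p) = 62 (Function('S')(p) = Add(Add(-71, 53), 80) = Add(-18, 80) = 62)
Add(B, Function('S')(Function('r')(-23))) = Add(-164905, 62) = -164843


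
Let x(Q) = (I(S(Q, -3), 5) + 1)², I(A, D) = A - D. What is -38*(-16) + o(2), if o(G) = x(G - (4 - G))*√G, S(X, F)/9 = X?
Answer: 608 + 16*√2 ≈ 630.63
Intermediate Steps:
S(X, F) = 9*X
x(Q) = (-4 + 9*Q)² (x(Q) = ((9*Q - 1*5) + 1)² = ((9*Q - 5) + 1)² = ((-5 + 9*Q) + 1)² = (-4 + 9*Q)²)
o(G) = √G*(-40 + 18*G)² (o(G) = (-4 + 9*(G - (4 - G)))²*√G = (-4 + 9*(G + (-4 + G)))²*√G = (-4 + 9*(-4 + 2*G))²*√G = (-4 + (-36 + 18*G))²*√G = (-40 + 18*G)²*√G = √G*(-40 + 18*G)²)
-38*(-16) + o(2) = -38*(-16) + 4*√2*(-20 + 9*2)² = 608 + 4*√2*(-20 + 18)² = 608 + 4*√2*(-2)² = 608 + 4*√2*4 = 608 + 16*√2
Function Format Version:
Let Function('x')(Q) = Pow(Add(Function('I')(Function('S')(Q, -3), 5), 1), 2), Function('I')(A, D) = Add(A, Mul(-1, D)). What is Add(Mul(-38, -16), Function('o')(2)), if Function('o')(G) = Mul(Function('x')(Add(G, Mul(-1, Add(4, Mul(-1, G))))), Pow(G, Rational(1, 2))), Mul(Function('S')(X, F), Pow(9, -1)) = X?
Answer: Add(608, Mul(16, Pow(2, Rational(1, 2)))) ≈ 630.63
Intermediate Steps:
Function('S')(X, F) = Mul(9, X)
Function('x')(Q) = Pow(Add(-4, Mul(9, Q)), 2) (Function('x')(Q) = Pow(Add(Add(Mul(9, Q), Mul(-1, 5)), 1), 2) = Pow(Add(Add(Mul(9, Q), -5), 1), 2) = Pow(Add(Add(-5, Mul(9, Q)), 1), 2) = Pow(Add(-4, Mul(9, Q)), 2))
Function('o')(G) = Mul(Pow(G, Rational(1, 2)), Pow(Add(-40, Mul(18, G)), 2)) (Function('o')(G) = Mul(Pow(Add(-4, Mul(9, Add(G, Mul(-1, Add(4, Mul(-1, G)))))), 2), Pow(G, Rational(1, 2))) = Mul(Pow(Add(-4, Mul(9, Add(G, Add(-4, G)))), 2), Pow(G, Rational(1, 2))) = Mul(Pow(Add(-4, Mul(9, Add(-4, Mul(2, G)))), 2), Pow(G, Rational(1, 2))) = Mul(Pow(Add(-4, Add(-36, Mul(18, G))), 2), Pow(G, Rational(1, 2))) = Mul(Pow(Add(-40, Mul(18, G)), 2), Pow(G, Rational(1, 2))) = Mul(Pow(G, Rational(1, 2)), Pow(Add(-40, Mul(18, G)), 2)))
Add(Mul(-38, -16), Function('o')(2)) = Add(Mul(-38, -16), Mul(4, Pow(2, Rational(1, 2)), Pow(Add(-20, Mul(9, 2)), 2))) = Add(608, Mul(4, Pow(2, Rational(1, 2)), Pow(Add(-20, 18), 2))) = Add(608, Mul(4, Pow(2, Rational(1, 2)), Pow(-2, 2))) = Add(608, Mul(4, Pow(2, Rational(1, 2)), 4)) = Add(608, Mul(16, Pow(2, Rational(1, 2))))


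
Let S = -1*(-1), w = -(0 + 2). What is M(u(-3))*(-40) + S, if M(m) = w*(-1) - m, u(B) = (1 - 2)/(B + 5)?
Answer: -99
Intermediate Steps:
w = -2 (w = -1*2 = -2)
u(B) = -1/(5 + B)
S = 1
M(m) = 2 - m (M(m) = -2*(-1) - m = 2 - m)
M(u(-3))*(-40) + S = (2 - (-1)/(5 - 3))*(-40) + 1 = (2 - (-1)/2)*(-40) + 1 = (2 - 1*(-1/2))*(-40) + 1 = (2 + 1/2)*(-40) + 1 = (5/2)*(-40) + 1 = -100 + 1 = -99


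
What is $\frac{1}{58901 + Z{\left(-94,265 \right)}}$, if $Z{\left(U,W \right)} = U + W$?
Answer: $\frac{1}{59072} \approx 1.6929 \cdot 10^{-5}$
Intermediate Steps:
$\frac{1}{58901 + Z{\left(-94,265 \right)}} = \frac{1}{58901 + \left(-94 + 265\right)} = \frac{1}{58901 + 171} = \frac{1}{59072}$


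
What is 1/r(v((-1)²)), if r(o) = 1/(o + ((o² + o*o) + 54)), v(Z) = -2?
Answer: 60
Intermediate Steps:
r(o) = 1/(54 + o + 2*o²) (r(o) = 1/(o + ((o² + o²) + 54)) = 1/(o + (2*o² + 54)) = 1/(o + (54 + 2*o²)) = 1/(54 + o + 2*o²))
1/r(v((-1)²)) = 1/(1/(54 - 2 + 2*(-2)²)) = 1/(1/(54 - 2 + 2*4)) = 1/(1/(54 - 2 + 8)) = 1/(1/60) = 60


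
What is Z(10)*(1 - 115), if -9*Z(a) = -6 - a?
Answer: -608/3 ≈ -202.67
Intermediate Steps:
Z(a) = ⅔ + a/9 (Z(a) = -(-6 - a)/9 = ⅔ + a/9)
Z(10)*(1 - 115) = (⅔ + (⅑)*10)*(1 - 115) = (⅔ + 10/9)*(-114) = (16/9)*(-114) = -608/3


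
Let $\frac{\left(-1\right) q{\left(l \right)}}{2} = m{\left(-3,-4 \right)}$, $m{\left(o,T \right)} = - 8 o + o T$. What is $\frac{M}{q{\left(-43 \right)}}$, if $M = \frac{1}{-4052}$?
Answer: $\frac{1}{291744} \approx 3.4277 \cdot 10^{-6}$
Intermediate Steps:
$m{\left(o,T \right)} = - 8 o + T o$
$q{\left(l \right)} = -72$ ($q{\left(l \right)} = - 2 \left(- 3 \left(-8 - 4\right)\right) = - 2 \left(\left(-3\right) \left(-12\right)\right) = \left(-2\right) 36 = -72$)
$M = - \frac{1}{4052} \approx -0.00024679$
$\frac{M}{q{\left(-43 \right)}} = - \frac{1}{4052 \left(-72\right)} = \left(- \frac{1}{4052}\right) \left(- \frac{1}{72}\right) = \frac{1}{291744}$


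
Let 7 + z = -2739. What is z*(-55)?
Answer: 151030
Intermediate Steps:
z = -2746 (z = -7 - 2739 = -2746)
z*(-55) = -2746*(-55) = 151030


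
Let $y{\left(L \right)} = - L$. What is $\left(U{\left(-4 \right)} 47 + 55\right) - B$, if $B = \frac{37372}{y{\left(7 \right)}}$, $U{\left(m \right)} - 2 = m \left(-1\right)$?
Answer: $\frac{39731}{7} \approx 5675.9$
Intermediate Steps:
$U{\left(m \right)} = 2 - m$ ($U{\left(m \right)} = 2 + m \left(-1\right) = 2 - m$)
$B = - \frac{37372}{7}$ ($B = \frac{37372}{\left(-1\right) 7} = \frac{37372}{-7} = 37372 \left(- \frac{1}{7}\right) = - \frac{37372}{7} \approx -5338.9$)
$\left(U{\left(-4 \right)} 47 + 55\right) - B = \left(\left(2 - -4\right) 47 + 55\right) - - \frac{37372}{7} = \left(\left(2 + 4\right) 47 + 55\right) + \frac{37372}{7} = \left(6 \cdot 47 + 55\right) + \frac{37372}{7} = \left(282 + 55\right) + \frac{37372}{7} = 337 + \frac{37372}{7} = \frac{39731}{7}$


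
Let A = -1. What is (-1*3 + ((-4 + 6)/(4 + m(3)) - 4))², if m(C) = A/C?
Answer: 5041/121 ≈ 41.661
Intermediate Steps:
m(C) = -1/C
(-1*3 + ((-4 + 6)/(4 + m(3)) - 4))² = (-1*3 + ((-4 + 6)/(4 - 1/3) - 4))² = (-3 + (2/(4 - 1*⅓) - 4))² = (-3 + (2/(4 - ⅓) - 4))² = (-3 + (2/(11/3) - 4))² = (-3 + (2*(3/11) - 4))² = (-3 + (6/11 - 4))² = (-3 - 38/11)² = (-71/11)² = 5041/121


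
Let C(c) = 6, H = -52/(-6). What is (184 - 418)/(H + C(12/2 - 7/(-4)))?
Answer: -351/22 ≈ -15.955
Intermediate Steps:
H = 26/3 (H = -⅙*(-52) = 26/3 ≈ 8.6667)
(184 - 418)/(H + C(12/2 - 7/(-4))) = (184 - 418)/(26/3 + 6) = -234/44/3 = -234*3/44 = -351/22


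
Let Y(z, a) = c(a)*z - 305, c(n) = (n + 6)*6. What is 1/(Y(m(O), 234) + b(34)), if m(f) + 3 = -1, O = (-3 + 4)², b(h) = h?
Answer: -1/6031 ≈ -0.00016581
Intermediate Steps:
c(n) = 36 + 6*n (c(n) = (6 + n)*6 = 36 + 6*n)
O = 1 (O = 1² = 1)
m(f) = -4 (m(f) = -3 - 1 = -4)
Y(z, a) = -305 + z*(36 + 6*a) (Y(z, a) = (36 + 6*a)*z - 305 = z*(36 + 6*a) - 305 = -305 + z*(36 + 6*a))
1/(Y(m(O), 234) + b(34)) = 1/((-305 + 6*(-4)*(6 + 234)) + 34) = 1/((-305 + 6*(-4)*240) + 34) = 1/((-305 - 5760) + 34) = 1/(-6065 + 34) = 1/(-6031) = -1/6031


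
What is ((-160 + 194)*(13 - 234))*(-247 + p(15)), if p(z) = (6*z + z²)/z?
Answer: 1698164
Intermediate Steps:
p(z) = (z² + 6*z)/z
((-160 + 194)*(13 - 234))*(-247 + p(15)) = ((-160 + 194)*(13 - 234))*(-247 + (6 + 15)) = (34*(-221))*(-247 + 21) = -7514*(-226) = 1698164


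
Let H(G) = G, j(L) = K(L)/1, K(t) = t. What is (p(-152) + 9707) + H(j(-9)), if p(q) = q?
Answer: 9546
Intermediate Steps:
j(L) = L (j(L) = L/1 = L*1 = L)
(p(-152) + 9707) + H(j(-9)) = (-152 + 9707) - 9 = 9555 - 9 = 9546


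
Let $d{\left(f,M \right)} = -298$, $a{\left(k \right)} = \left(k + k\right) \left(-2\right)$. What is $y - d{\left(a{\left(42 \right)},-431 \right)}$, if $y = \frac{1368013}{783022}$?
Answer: $\frac{234708569}{783022} \approx 299.75$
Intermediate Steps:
$a{\left(k \right)} = - 4 k$ ($a{\left(k \right)} = 2 k \left(-2\right) = - 4 k$)
$y = \frac{1368013}{783022}$ ($y = 1368013 \cdot \frac{1}{783022} = \frac{1368013}{783022} \approx 1.7471$)
$y - d{\left(a{\left(42 \right)},-431 \right)} = \frac{1368013}{783022} - -298 = \frac{1368013}{783022} + 298 = \frac{234708569}{783022}$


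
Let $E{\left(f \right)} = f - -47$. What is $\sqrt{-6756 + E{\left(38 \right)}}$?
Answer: $i \sqrt{6671} \approx 81.676 i$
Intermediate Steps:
$E{\left(f \right)} = 47 + f$ ($E{\left(f \right)} = f + 47 = 47 + f$)
$\sqrt{-6756 + E{\left(38 \right)}} = \sqrt{-6756 + \left(47 + 38\right)} = \sqrt{-6756 + 85} = \sqrt{-6671} = i \sqrt{6671}$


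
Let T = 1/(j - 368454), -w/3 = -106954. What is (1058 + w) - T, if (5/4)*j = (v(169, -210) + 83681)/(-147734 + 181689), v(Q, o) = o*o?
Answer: 20137308584603695/62553766726 ≈ 3.2192e+5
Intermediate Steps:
w = 320862 (w = -3*(-106954) = 320862)
v(Q, o) = o²
j = 511124/169775 (j = 4*(((-210)² + 83681)/(-147734 + 181689))/5 = 4*((44100 + 83681)/33955)/5 = 4*(127781*(1/33955))/5 = (⅘)*(127781/33955) = 511124/169775 ≈ 3.0106)
T = -169775/62553766726 (T = 1/(511124/169775 - 368454) = 1/(-62553766726/169775) = -169775/62553766726 ≈ -2.7141e-6)
(1058 + w) - T = (1058 + 320862) - 1*(-169775/62553766726) = 321920 + 169775/62553766726 = 20137308584603695/62553766726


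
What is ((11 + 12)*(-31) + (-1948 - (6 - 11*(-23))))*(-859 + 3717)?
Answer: -8345360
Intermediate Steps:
((11 + 12)*(-31) + (-1948 - (6 - 11*(-23))))*(-859 + 3717) = (23*(-31) + (-1948 - (6 + 253)))*2858 = (-713 + (-1948 - 1*259))*2858 = (-713 + (-1948 - 259))*2858 = (-713 - 2207)*2858 = -2920*2858 = -8345360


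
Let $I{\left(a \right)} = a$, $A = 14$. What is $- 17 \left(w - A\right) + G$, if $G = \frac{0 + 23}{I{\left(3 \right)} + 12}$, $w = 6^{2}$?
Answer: $- \frac{5587}{15} \approx -372.47$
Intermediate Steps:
$w = 36$
$G = \frac{23}{15}$ ($G = \frac{0 + 23}{3 + 12} = \frac{23}{15} \approx 1.5333$)
$- 17 \left(w - A\right) + G = - 17 \left(36 - 14\right) + \frac{23}{15} = \left(-17\right) 22 + \frac{23}{15} = -374 + \frac{23}{15} = - \frac{5587}{15}$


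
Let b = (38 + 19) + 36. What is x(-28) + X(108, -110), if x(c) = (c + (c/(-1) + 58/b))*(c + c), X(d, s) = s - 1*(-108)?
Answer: -3434/93 ≈ -36.925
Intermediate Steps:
b = 93 (b = 57 + 36 = 93)
X(d, s) = 108 + s (X(d, s) = s + 108 = 108 + s)
x(c) = 116*c/93 (x(c) = (c + (c/(-1) + 58/93))*(c + c) = (c + (c*(-1) + 58*(1/93)))*(2*c) = (c + (-c + 58/93))*(2*c) = (c + (58/93 - c))*(2*c) = 58*(2*c)/93 = 116*c/93)
x(-28) + X(108, -110) = (116/93)*(-28) + (108 - 110) = -3248/93 - 2 = -3434/93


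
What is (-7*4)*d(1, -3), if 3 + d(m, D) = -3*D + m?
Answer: -196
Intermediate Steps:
d(m, D) = -3 + m - 3*D (d(m, D) = -3 + (-3*D + m) = -3 + (m - 3*D) = -3 + m - 3*D)
(-7*4)*d(1, -3) = (-7*4)*(-3 + 1 - 3*(-3)) = -28*(-3 + 1 + 9) = -28*7 = -196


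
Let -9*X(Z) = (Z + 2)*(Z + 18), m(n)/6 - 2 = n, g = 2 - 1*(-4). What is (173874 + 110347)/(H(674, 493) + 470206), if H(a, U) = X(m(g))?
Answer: 852663/1409518 ≈ 0.60493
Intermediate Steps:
g = 6 (g = 2 + 4 = 6)
m(n) = 12 + 6*n
X(Z) = -(2 + Z)*(18 + Z)/9 (X(Z) = -(Z + 2)*(Z + 18)/9 = -(2 + Z)*(18 + Z)/9)
H(a, U) = -1100/3 (H(a, U) = -4 - 20*(12 + 6*6)/9 - (12 + 6*6)²/9 = -4 - 20*(12 + 36)/9 - (12 + 36)²/9 = -4 - 20/9*48 - ⅑*48² = -4 - 320/3 - ⅑*2304 = -4 - 320/3 - 256 = -1100/3)
(173874 + 110347)/(H(674, 493) + 470206) = (173874 + 110347)/(-1100/3 + 470206) = 284221/(1409518/3) = 284221*(3/1409518) = 852663/1409518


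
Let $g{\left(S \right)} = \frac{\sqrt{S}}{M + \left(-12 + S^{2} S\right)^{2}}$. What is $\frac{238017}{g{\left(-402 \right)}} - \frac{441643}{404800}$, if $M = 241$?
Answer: $- \frac{441643}{404800} - \frac{334844524209936104299 i \sqrt{402}}{134} \approx -1.091 - 5.0102 \cdot 10^{19} i$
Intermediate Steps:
$g{\left(S \right)} = \frac{\sqrt{S}}{241 + \left(-12 + S^{3}\right)^{2}}$ ($g{\left(S \right)} = \frac{\sqrt{S}}{241 + \left(-12 + S^{2} S\right)^{2}} = \frac{\sqrt{S}}{241 + \left(-12 + S^{3}\right)^{2}}$)
$\frac{238017}{g{\left(-402 \right)}} - \frac{441643}{404800} = \frac{238017}{\sqrt{-402} \frac{1}{241 + \left(-12 + \left(-402\right)^{3}\right)^{2}}} - \frac{441643}{404800} = \frac{238017}{i \sqrt{402} \frac{1}{241 + \left(-12 - 64964808\right)^{2}}} - \frac{441643}{404800} = \frac{238017}{i \sqrt{402} \frac{1}{241 + \left(-64964820\right)^{2}}} - \frac{441643}{404800} = \frac{238017}{i \sqrt{402} \frac{1}{241 + 4220427837632400}} - \frac{441643}{404800} = \frac{238017}{i \sqrt{402} \cdot \frac{1}{4220427837632641}} - \frac{441643}{404800} = \frac{238017}{\frac{1}{4220427837632641} i \sqrt{402}} - \frac{441643}{404800} = 238017 \left(- \frac{4220427837632641 i \sqrt{402}}{402}\right) - \frac{441643}{404800} = - \frac{334844524209936104299 i \sqrt{402}}{134} - \frac{441643}{404800} = - \frac{441643}{404800} - \frac{334844524209936104299 i \sqrt{402}}{134}$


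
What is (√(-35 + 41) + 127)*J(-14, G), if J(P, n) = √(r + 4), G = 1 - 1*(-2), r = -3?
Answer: 127 + √6 ≈ 129.45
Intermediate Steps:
G = 3 (G = 1 + 2 = 3)
J(P, n) = 1 (J(P, n) = √(-3 + 4) = √1 = 1)
(√(-35 + 41) + 127)*J(-14, G) = (√(-35 + 41) + 127)*1 = (√6 + 127)*1 = (127 + √6)*1 = 127 + √6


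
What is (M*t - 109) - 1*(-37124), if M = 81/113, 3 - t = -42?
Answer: 4186340/113 ≈ 37047.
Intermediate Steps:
t = 45 (t = 3 - 1*(-42) = 3 + 42 = 45)
M = 81/113 (M = 81*(1/113) = 81/113 ≈ 0.71681)
(M*t - 109) - 1*(-37124) = ((81/113)*45 - 109) - 1*(-37124) = (3645/113 - 109) + 37124 = -8672/113 + 37124 = 4186340/113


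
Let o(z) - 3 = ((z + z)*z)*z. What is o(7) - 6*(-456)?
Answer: 3425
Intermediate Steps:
o(z) = 3 + 2*z³ (o(z) = 3 + ((z + z)*z)*z = 3 + ((2*z)*z)*z = 3 + (2*z²)*z = 3 + 2*z³)
o(7) - 6*(-456) = (3 + 2*7³) - 6*(-456) = (3 + 2*343) + 2736 = (3 + 686) + 2736 = 689 + 2736 = 3425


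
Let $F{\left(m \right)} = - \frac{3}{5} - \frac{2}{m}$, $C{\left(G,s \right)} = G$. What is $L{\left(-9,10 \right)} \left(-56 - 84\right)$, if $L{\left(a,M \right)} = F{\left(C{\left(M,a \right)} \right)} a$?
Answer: $-1008$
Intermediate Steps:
$F{\left(m \right)} = - \frac{3}{5} - \frac{2}{m}$ ($F{\left(m \right)} = \left(-3\right) \frac{1}{5} - \frac{2}{m} = - \frac{3}{5} - \frac{2}{m}$)
$L{\left(a,M \right)} = a \left(- \frac{3}{5} - \frac{2}{M}\right)$ ($L{\left(a,M \right)} = \left(- \frac{3}{5} - \frac{2}{M}\right) a = a \left(- \frac{3}{5} - \frac{2}{M}\right)$)
$L{\left(-9,10 \right)} \left(-56 - 84\right) = \left(- \frac{1}{5}\right) \left(-9\right) \frac{1}{10} \left(10 + 3 \cdot 10\right) \left(-56 - 84\right) = \left(- \frac{1}{5}\right) \left(-9\right) \frac{1}{10} \left(10 + 30\right) \left(-140\right) = \left(- \frac{1}{5}\right) \left(-9\right) \frac{1}{10} \cdot 40 \left(-140\right) = \frac{36}{5} \left(-140\right) = -1008$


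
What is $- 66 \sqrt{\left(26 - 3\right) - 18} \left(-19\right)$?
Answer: $1254 \sqrt{5} \approx 2804.0$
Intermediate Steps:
$- 66 \sqrt{\left(26 - 3\right) - 18} \left(-19\right) = - 66 \sqrt{23 - 18} \left(-19\right) = - 66 \sqrt{5} \left(-19\right) = 1254 \sqrt{5}$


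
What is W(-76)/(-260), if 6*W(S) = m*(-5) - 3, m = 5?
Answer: 7/390 ≈ 0.017949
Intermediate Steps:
W(S) = -14/3 (W(S) = (5*(-5) - 3)/6 = (-25 - 3)/6 = (1/6)*(-28) = -14/3)
W(-76)/(-260) = -14/3/(-260) = -14/3*(-1/260) = 7/390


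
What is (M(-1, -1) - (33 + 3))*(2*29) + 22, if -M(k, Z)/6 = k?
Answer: -1718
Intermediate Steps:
M(k, Z) = -6*k
(M(-1, -1) - (33 + 3))*(2*29) + 22 = (-6*(-1) - (33 + 3))*(2*29) + 22 = (6 - 1*36)*58 + 22 = (6 - 36)*58 + 22 = -30*58 + 22 = -1740 + 22 = -1718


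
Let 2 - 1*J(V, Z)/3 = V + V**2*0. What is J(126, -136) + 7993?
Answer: 7621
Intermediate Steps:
J(V, Z) = 6 - 3*V (J(V, Z) = 6 - 3*(V + V**2*0) = 6 - 3*(V + 0) = 6 - 3*V)
J(126, -136) + 7993 = (6 - 3*126) + 7993 = (6 - 378) + 7993 = -372 + 7993 = 7621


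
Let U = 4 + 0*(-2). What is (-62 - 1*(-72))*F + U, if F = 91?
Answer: 914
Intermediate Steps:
U = 4 (U = 4 + 0 = 4)
(-62 - 1*(-72))*F + U = (-62 - 1*(-72))*91 + 4 = (-62 + 72)*91 + 4 = 10*91 + 4 = 910 + 4 = 914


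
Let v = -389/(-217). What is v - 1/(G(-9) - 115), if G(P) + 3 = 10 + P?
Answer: 45730/25389 ≈ 1.8012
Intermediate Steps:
G(P) = 7 + P (G(P) = -3 + (10 + P) = 7 + P)
v = 389/217 (v = -389*(-1/217) = 389/217 ≈ 1.7926)
v - 1/(G(-9) - 115) = 389/217 - 1/((7 - 9) - 115) = 389/217 - 1/(-2 - 115) = 389/217 - 1/(-117) = 389/217 - 1*(-1/117) = 389/217 + 1/117 = 45730/25389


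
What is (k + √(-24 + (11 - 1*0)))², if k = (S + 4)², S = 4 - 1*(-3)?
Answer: (121 + I*√13)² ≈ 14628.0 + 872.54*I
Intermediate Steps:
S = 7 (S = 4 + 3 = 7)
k = 121 (k = (7 + 4)² = 11² = 121)
(k + √(-24 + (11 - 1*0)))² = (121 + √(-24 + (11 - 1*0)))² = (121 + √(-24 + (11 + 0)))² = (121 + √(-24 + 11))² = (121 + √(-13))² = (121 + I*√13)²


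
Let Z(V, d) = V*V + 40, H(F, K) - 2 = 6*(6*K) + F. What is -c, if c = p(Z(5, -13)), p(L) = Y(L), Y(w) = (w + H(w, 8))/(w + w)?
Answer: -42/13 ≈ -3.2308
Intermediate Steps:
H(F, K) = 2 + F + 36*K (H(F, K) = 2 + (6*(6*K) + F) = 2 + (36*K + F) = 2 + (F + 36*K) = 2 + F + 36*K)
Z(V, d) = 40 + V² (Z(V, d) = V² + 40 = 40 + V²)
Y(w) = (290 + 2*w)/(2*w) (Y(w) = (w + (2 + w + 36*8))/(w + w) = (w + (2 + w + 288))/((2*w)) = (w + (290 + w))*(1/(2*w)) = (290 + 2*w)*(1/(2*w)) = (290 + 2*w)/(2*w))
p(L) = (145 + L)/L
c = 42/13 (c = (145 + (40 + 5²))/(40 + 5²) = (145 + (40 + 25))/(40 + 25) = (145 + 65)/65 = (1/65)*210 = 42/13 ≈ 3.2308)
-c = -1*42/13 = -42/13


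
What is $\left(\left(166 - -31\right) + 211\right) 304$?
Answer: $124032$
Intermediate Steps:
$\left(\left(166 - -31\right) + 211\right) 304 = \left(\left(166 + 31\right) + 211\right) 304 = \left(197 + 211\right) 304 = 408 \cdot 304 = 124032$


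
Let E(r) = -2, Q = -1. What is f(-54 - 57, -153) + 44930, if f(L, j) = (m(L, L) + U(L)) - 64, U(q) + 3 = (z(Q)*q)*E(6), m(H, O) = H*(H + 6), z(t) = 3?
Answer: 57184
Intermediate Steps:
m(H, O) = H*(6 + H)
U(q) = -3 - 6*q (U(q) = -3 + (3*q)*(-2) = -3 - 6*q)
f(L, j) = -67 - 6*L + L*(6 + L) (f(L, j) = (L*(6 + L) + (-3 - 6*L)) - 64 = (-3 - 6*L + L*(6 + L)) - 64 = -67 - 6*L + L*(6 + L))
f(-54 - 57, -153) + 44930 = (-67 + (-54 - 57)²) + 44930 = (-67 + (-111)²) + 44930 = (-67 + 12321) + 44930 = 12254 + 44930 = 57184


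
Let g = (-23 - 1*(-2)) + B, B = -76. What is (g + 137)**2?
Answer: 1600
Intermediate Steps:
g = -97 (g = (-23 - 1*(-2)) - 76 = (-23 + 2) - 76 = -21 - 76 = -97)
(g + 137)**2 = (-97 + 137)**2 = 40**2 = 1600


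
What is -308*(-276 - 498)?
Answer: 238392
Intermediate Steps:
-308*(-276 - 498) = -308*(-774) = 238392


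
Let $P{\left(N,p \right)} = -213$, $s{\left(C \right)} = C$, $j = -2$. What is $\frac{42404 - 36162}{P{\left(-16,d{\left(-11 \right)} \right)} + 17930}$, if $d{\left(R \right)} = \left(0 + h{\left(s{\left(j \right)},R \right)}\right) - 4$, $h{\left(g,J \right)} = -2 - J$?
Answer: $\frac{6242}{17717} \approx 0.35232$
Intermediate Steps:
$d{\left(R \right)} = -6 - R$ ($d{\left(R \right)} = \left(0 - \left(2 + R\right)\right) - 4 = \left(-2 - R\right) - 4 = -6 - R$)
$\frac{42404 - 36162}{P{\left(-16,d{\left(-11 \right)} \right)} + 17930} = \frac{42404 - 36162}{-213 + 17930} = \frac{6242}{17717}$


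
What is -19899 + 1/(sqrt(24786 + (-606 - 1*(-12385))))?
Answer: -19899 + sqrt(36565)/36565 ≈ -19899.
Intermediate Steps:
-19899 + 1/(sqrt(24786 + (-606 - 1*(-12385)))) = -19899 + 1/(sqrt(24786 + (-606 + 12385))) = -19899 + 1/(sqrt(24786 + 11779)) = -19899 + 1/(sqrt(36565)) = -19899 + sqrt(36565)/36565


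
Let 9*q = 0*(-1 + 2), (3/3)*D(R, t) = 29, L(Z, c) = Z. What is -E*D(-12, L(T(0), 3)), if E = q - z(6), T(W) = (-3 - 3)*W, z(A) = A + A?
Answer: 348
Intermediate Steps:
z(A) = 2*A
T(W) = -6*W
D(R, t) = 29
q = 0 (q = (0*(-1 + 2))/9 = (0*1)/9 = (⅑)*0 = 0)
E = -12 (E = 0 - 2*6 = 0 - 1*12 = 0 - 12 = -12)
-E*D(-12, L(T(0), 3)) = -(-12)*29 = -1*(-348) = 348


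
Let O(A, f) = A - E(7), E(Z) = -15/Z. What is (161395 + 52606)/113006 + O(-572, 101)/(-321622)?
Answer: 120560697072/63604127531 ≈ 1.8955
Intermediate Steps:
O(A, f) = 15/7 + A (O(A, f) = A - (-15)/7 = A - 1*(-15/7) = A + 15/7 = 15/7 + A)
(161395 + 52606)/113006 + O(-572, 101)/(-321622) = (161395 + 52606)/113006 + (15/7 - 572)/(-321622) = 214001*(1/113006) - 3989/7*(-1/321622) = 214001/113006 + 3989/2251354 = 120560697072/63604127531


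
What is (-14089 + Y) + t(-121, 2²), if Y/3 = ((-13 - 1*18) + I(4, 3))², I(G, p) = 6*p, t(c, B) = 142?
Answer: -13440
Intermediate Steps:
Y = 507 (Y = 3*((-13 - 1*18) + 6*3)² = 3*((-13 - 18) + 18)² = 3*(-31 + 18)² = 3*(-13)² = 3*169 = 507)
(-14089 + Y) + t(-121, 2²) = (-14089 + 507) + 142 = -13582 + 142 = -13440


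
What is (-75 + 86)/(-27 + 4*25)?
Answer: 11/73 ≈ 0.15068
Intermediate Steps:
(-75 + 86)/(-27 + 4*25) = 11/(-27 + 100) = 11/73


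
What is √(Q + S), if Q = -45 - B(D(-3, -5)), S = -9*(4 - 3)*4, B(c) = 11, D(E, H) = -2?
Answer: 2*I*√23 ≈ 9.5917*I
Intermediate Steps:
S = -36 (S = -9*4 = -36)
Q = -56 (Q = -45 - 1*11 = -45 - 11 = -56)
√(Q + S) = √(-56 - 36) = √(-92) = 2*I*√23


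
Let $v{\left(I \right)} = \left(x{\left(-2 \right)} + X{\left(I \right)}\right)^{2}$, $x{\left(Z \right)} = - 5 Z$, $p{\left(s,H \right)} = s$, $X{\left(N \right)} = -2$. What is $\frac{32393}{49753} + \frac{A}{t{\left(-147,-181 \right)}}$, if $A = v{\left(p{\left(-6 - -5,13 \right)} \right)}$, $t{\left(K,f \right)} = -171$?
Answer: $\frac{2355011}{8507763} \approx 0.27681$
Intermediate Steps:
$v{\left(I \right)} = 64$ ($v{\left(I \right)} = \left(\left(-5\right) \left(-2\right) - 2\right)^{2} = \left(10 - 2\right)^{2} = 8^{2} = 64$)
$A = 64$
$\frac{32393}{49753} + \frac{A}{t{\left(-147,-181 \right)}} = \frac{32393}{49753} + \frac{64}{-171} = 32393 \cdot \frac{1}{49753} + 64 \left(- \frac{1}{171}\right) = \frac{32393}{49753} - \frac{64}{171} = \frac{2355011}{8507763}$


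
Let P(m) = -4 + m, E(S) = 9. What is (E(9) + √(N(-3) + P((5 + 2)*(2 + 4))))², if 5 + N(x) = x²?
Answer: (9 + √42)² ≈ 239.65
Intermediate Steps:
N(x) = -5 + x²
(E(9) + √(N(-3) + P((5 + 2)*(2 + 4))))² = (9 + √((-5 + (-3)²) + (-4 + (5 + 2)*(2 + 4))))² = (9 + √((-5 + 9) + (-4 + 7*6)))² = (9 + √(4 + (-4 + 42)))² = (9 + √(4 + 38))² = (9 + √42)²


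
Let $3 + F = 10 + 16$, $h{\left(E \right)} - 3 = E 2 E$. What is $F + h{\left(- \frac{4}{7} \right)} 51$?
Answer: $\frac{10256}{49} \approx 209.31$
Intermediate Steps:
$h{\left(E \right)} = 3 + 2 E^{2}$ ($h{\left(E \right)} = 3 + E 2 E = 3 + 2 E E = 3 + 2 E^{2}$)
$F = 23$ ($F = -3 + \left(10 + 16\right) = -3 + 26 = 23$)
$F + h{\left(- \frac{4}{7} \right)} 51 = 23 + \left(3 + 2 \left(- \frac{4}{7}\right)^{2}\right) 51 = 23 + \left(3 + 2 \cdot \frac{16}{49}\right) 51 = 23 + \left(3 + \frac{32}{49}\right) 51 = 23 + \frac{179}{49} \cdot 51 = 23 + \frac{9129}{49} = \frac{10256}{49}$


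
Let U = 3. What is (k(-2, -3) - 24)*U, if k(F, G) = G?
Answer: -81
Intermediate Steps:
(k(-2, -3) - 24)*U = (-3 - 24)*3 = -27*3 = -81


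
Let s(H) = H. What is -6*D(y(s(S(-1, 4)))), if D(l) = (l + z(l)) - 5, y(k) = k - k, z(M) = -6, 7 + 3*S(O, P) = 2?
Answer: 66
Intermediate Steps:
S(O, P) = -5/3 (S(O, P) = -7/3 + (⅓)*2 = -7/3 + ⅔ = -5/3)
y(k) = 0
D(l) = -11 + l (D(l) = (l - 6) - 5 = (-6 + l) - 5 = -11 + l)
-6*D(y(s(S(-1, 4)))) = -6*(-11 + 0) = -6*(-11) = 66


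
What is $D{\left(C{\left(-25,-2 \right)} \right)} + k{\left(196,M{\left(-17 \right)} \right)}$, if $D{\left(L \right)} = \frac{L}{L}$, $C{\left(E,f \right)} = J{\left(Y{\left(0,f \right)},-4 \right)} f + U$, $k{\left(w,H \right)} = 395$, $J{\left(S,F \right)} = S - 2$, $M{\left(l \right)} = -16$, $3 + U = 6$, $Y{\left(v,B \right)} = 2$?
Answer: $396$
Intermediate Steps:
$U = 3$ ($U = -3 + 6 = 3$)
$J{\left(S,F \right)} = -2 + S$
$C{\left(E,f \right)} = 3$ ($C{\left(E,f \right)} = \left(-2 + 2\right) f + 3 = 0 f + 3 = 0 + 3 = 3$)
$D{\left(L \right)} = 1$
$D{\left(C{\left(-25,-2 \right)} \right)} + k{\left(196,M{\left(-17 \right)} \right)} = 1 + 395 = 396$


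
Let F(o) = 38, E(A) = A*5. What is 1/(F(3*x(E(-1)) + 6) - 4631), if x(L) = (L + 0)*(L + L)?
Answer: -1/4593 ≈ -0.00021772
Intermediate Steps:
E(A) = 5*A
x(L) = 2*L² (x(L) = L*(2*L) = 2*L²)
1/(F(3*x(E(-1)) + 6) - 4631) = 1/(38 - 4631) = 1/(-4593) = -1/4593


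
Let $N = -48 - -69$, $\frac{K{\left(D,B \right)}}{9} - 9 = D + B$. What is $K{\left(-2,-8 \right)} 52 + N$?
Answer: $-447$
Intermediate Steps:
$K{\left(D,B \right)} = 81 + 9 B + 9 D$ ($K{\left(D,B \right)} = 81 + 9 \left(D + B\right) = 81 + 9 \left(B + D\right) = 81 + \left(9 B + 9 D\right) = 81 + 9 B + 9 D$)
$N = 21$ ($N = -48 + 69 = 21$)
$K{\left(-2,-8 \right)} 52 + N = \left(81 + 9 \left(-8\right) + 9 \left(-2\right)\right) 52 + 21 = \left(81 - 72 - 18\right) 52 + 21 = \left(-9\right) 52 + 21 = -468 + 21 = -447$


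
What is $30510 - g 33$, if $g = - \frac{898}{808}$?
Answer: $\frac{12340857}{404} \approx 30547.0$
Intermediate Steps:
$g = - \frac{449}{404}$ ($g = \left(-898\right) \frac{1}{808} = - \frac{449}{404} \approx -1.1114$)
$30510 - g 33 = 30510 - \left(- \frac{449}{404}\right) 33 = 30510 - - \frac{14817}{404} = 30510 + \frac{14817}{404} = \frac{12340857}{404}$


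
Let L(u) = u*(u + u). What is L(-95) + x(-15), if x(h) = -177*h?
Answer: 20705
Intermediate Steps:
L(u) = 2*u**2 (L(u) = u*(2*u) = 2*u**2)
L(-95) + x(-15) = 2*(-95)**2 - 177*(-15) = 2*9025 + 2655 = 18050 + 2655 = 20705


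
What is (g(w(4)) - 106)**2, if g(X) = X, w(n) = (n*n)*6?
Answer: 100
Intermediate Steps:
w(n) = 6*n**2 (w(n) = n**2*6 = 6*n**2)
(g(w(4)) - 106)**2 = (6*4**2 - 106)**2 = (6*16 - 106)**2 = (96 - 106)**2 = (-10)**2 = 100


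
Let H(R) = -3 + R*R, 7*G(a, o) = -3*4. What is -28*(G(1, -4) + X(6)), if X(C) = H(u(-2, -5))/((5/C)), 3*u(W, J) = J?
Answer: 832/15 ≈ 55.467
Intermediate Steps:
u(W, J) = J/3
G(a, o) = -12/7 (G(a, o) = (-3*4)/7 = (⅐)*(-12) = -12/7)
H(R) = -3 + R²
X(C) = -2*C/45 (X(C) = (-3 + ((⅓)*(-5))²)/((5/C)) = (C/5)*(-3 + (-5/3)²) = (C/5)*(-3 + 25/9) = (C/5)*(-2/9) = -2*C/45)
-28*(G(1, -4) + X(6)) = -28*(-12/7 - 2/45*6) = -28*(-12/7 - 4/15) = -28*(-208/105) = 832/15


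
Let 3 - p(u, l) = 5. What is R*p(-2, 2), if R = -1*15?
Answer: 30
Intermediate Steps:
p(u, l) = -2 (p(u, l) = 3 - 1*5 = 3 - 5 = -2)
R = -15
R*p(-2, 2) = -15*(-2) = 30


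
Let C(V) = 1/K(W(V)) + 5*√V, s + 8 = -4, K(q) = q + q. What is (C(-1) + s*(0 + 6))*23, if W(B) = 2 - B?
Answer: -9913/6 + 115*I ≈ -1652.2 + 115.0*I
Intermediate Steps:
K(q) = 2*q
s = -12 (s = -8 - 4 = -12)
C(V) = 1/(4 - 2*V) + 5*√V (C(V) = 1/(2*(2 - V)) + 5*√V = 1/(4 - 2*V) + 5*√V)
(C(-1) + s*(0 + 6))*23 = ((-1 + 10*√(-1)*(-2 - 1))/(2*(-2 - 1)) - 12*(0 + 6))*23 = ((½)*(-1 + 10*I*(-3))/(-3) - 12*6)*23 = ((½)*(-⅓)*(-1 - 30*I) - 72)*23 = ((⅙ + 5*I) - 72)*23 = (-431/6 + 5*I)*23 = -9913/6 + 115*I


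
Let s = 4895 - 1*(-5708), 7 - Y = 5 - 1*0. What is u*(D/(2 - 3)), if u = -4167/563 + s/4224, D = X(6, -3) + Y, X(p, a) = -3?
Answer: -11631919/2378112 ≈ -4.8912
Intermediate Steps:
Y = 2 (Y = 7 - (5 - 1*0) = 7 - (5 + 0) = 7 - 1*5 = 7 - 5 = 2)
D = -1 (D = -3 + 2 = -1)
s = 10603 (s = 4895 + 5708 = 10603)
u = -11631919/2378112 (u = -4167/563 + 10603/4224 = -11631919/2378112 ≈ -4.8912)
u*(D/(2 - 3)) = -(-11631919)/(2378112*(2 - 3)) = -(-11631919)/(2378112*(-1)) = -(-11631919)*(-1)/2378112 = -11631919/2378112*1 = -11631919/2378112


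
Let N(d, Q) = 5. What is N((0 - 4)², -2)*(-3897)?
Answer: -19485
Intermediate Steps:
N((0 - 4)², -2)*(-3897) = 5*(-3897) = -19485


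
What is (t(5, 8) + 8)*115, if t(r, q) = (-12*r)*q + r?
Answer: -53705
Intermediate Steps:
t(r, q) = r - 12*q*r (t(r, q) = -12*q*r + r = r - 12*q*r)
(t(5, 8) + 8)*115 = (5*(1 - 12*8) + 8)*115 = (5*(1 - 96) + 8)*115 = (5*(-95) + 8)*115 = (-475 + 8)*115 = -467*115 = -53705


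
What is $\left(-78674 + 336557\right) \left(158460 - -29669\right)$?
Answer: $48515270907$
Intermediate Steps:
$\left(-78674 + 336557\right) \left(158460 - -29669\right) = 257883 \left(158460 + 29669\right) = 257883 \cdot 188129 = 48515270907$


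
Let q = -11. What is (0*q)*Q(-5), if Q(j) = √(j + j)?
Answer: 0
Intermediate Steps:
Q(j) = √2*√j (Q(j) = √(2*j) = √2*√j)
(0*q)*Q(-5) = (0*(-11))*(√2*√(-5)) = 0*(√2*(I*√5)) = 0*(I*√10) = 0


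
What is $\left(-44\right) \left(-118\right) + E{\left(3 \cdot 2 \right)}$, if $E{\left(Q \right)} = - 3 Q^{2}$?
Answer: $5084$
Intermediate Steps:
$\left(-44\right) \left(-118\right) + E{\left(3 \cdot 2 \right)} = \left(-44\right) \left(-118\right) - 3 \left(3 \cdot 2\right)^{2} = 5192 - 3 \cdot 6^{2} = 5192 - 108 = 5084$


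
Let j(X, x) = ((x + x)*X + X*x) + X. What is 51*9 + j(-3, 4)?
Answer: 420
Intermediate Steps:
j(X, x) = X + 3*X*x (j(X, x) = ((2*x)*X + X*x) + X = (2*X*x + X*x) + X = 3*X*x + X = X + 3*X*x)
51*9 + j(-3, 4) = 51*9 - 3*(1 + 3*4) = 459 - 3*(1 + 12) = 459 - 3*13 = 459 - 39 = 420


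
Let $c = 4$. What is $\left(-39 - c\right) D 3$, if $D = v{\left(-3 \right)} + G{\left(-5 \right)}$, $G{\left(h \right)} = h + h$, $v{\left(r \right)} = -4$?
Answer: $1806$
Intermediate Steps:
$G{\left(h \right)} = 2 h$
$D = -14$ ($D = -4 + 2 \left(-5\right) = -4 - 10 = -14$)
$\left(-39 - c\right) D 3 = \left(-39 - 4\right) \left(-14\right) 3 = \left(-43\right) \left(-14\right) 3 = 602 \cdot 3 = 1806$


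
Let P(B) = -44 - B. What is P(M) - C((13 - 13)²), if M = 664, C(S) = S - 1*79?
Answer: -629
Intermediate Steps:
C(S) = -79 + S (C(S) = S - 79 = -79 + S)
P(M) - C((13 - 13)²) = (-44 - 1*664) - (-79 + (13 - 13)²) = (-44 - 664) - (-79 + 0²) = -708 - (-79 + 0) = -708 - 1*(-79) = -708 + 79 = -629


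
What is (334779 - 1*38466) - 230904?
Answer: 65409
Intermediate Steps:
(334779 - 1*38466) - 230904 = (334779 - 38466) - 230904 = 296313 - 230904 = 65409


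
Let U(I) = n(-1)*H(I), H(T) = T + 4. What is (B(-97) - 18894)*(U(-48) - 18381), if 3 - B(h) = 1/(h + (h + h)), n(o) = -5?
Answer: 99836102080/291 ≈ 3.4308e+8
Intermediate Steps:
H(T) = 4 + T
B(h) = 3 - 1/(3*h) (B(h) = 3 - 1/(h + (h + h)) = 3 - 1/(h + 2*h) = 3 - 1/(3*h))
U(I) = -20 - 5*I (U(I) = -5*(4 + I) = -20 - 5*I)
(B(-97) - 18894)*(U(-48) - 18381) = ((3 - ⅓/(-97)) - 18894)*((-20 - 5*(-48)) - 18381) = ((3 - ⅓*(-1/97)) - 18894)*((-20 + 240) - 18381) = ((3 + 1/291) - 18894)*(220 - 18381) = (874/291 - 18894)*(-18161) = -5497280/291*(-18161) = 99836102080/291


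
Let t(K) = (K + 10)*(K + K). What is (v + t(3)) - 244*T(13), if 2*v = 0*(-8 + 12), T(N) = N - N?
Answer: 78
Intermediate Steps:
T(N) = 0
t(K) = 2*K*(10 + K) (t(K) = (10 + K)*(2*K) = 2*K*(10 + K))
v = 0 (v = (0*(-8 + 12))/2 = (0*4)/2 = (½)*0 = 0)
(v + t(3)) - 244*T(13) = (0 + 2*3*(10 + 3)) - 244*0 = (0 + 2*3*13) + 0 = (0 + 78) + 0 = 78 + 0 = 78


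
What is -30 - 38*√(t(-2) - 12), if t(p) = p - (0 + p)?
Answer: -30 - 76*I*√3 ≈ -30.0 - 131.64*I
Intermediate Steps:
t(p) = 0 (t(p) = p - p = 0)
-30 - 38*√(t(-2) - 12) = -30 - 38*√(0 - 12) = -30 - 76*I*√3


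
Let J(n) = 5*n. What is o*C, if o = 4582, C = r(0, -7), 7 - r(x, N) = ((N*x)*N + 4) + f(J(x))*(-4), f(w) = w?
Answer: 13746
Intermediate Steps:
r(x, N) = 3 + 20*x - x*N² (r(x, N) = 7 - (((N*x)*N + 4) + (5*x)*(-4)) = 7 - ((x*N² + 4) - 20*x) = 7 - ((4 + x*N²) - 20*x) = 7 - (4 - 20*x + x*N²) = 7 + (-4 + 20*x - x*N²) = 3 + 20*x - x*N²)
C = 3 (C = 3 + 20*0 - 1*0*(-7)² = 3 + 0 - 1*0*49 = 3 + 0 + 0 = 3)
o*C = 4582*3 = 13746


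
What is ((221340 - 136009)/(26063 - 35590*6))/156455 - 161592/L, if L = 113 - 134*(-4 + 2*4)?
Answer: 1579923432749569/4135771678935 ≈ 382.01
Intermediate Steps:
L = -423 (L = 113 - 134*(-4 + 8) = 113 - 134*4 = 113 - 536 = -423)
((221340 - 136009)/(26063 - 35590*6))/156455 - 161592/L = ((221340 - 136009)/(26063 - 35590*6))/156455 - 161592/(-423) = (85331/(26063 - 213540))*(1/156455) - 161592*(-1/423) = (85331/(-187477))*(1/156455) + 53864/141 = (85331*(-1/187477))*(1/156455) + 53864/141 = -85331/187477*1/156455 + 53864/141 = -85331/29331714035 + 53864/141 = 1579923432749569/4135771678935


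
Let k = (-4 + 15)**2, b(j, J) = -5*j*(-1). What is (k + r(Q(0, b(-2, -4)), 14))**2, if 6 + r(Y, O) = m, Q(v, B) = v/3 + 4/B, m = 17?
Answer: 17424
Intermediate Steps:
b(j, J) = 5*j
Q(v, B) = 4/B + v/3 (Q(v, B) = v*(1/3) + 4/B = v/3 + 4/B = 4/B + v/3)
r(Y, O) = 11 (r(Y, O) = -6 + 17 = 11)
k = 121 (k = 11**2 = 121)
(k + r(Q(0, b(-2, -4)), 14))**2 = (121 + 11)**2 = 132**2 = 17424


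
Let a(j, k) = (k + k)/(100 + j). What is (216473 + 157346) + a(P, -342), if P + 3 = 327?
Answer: 39624643/106 ≈ 3.7382e+5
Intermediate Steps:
P = 324 (P = -3 + 327 = 324)
a(j, k) = 2*k/(100 + j) (a(j, k) = (2*k)/(100 + j) = 2*k/(100 + j))
(216473 + 157346) + a(P, -342) = (216473 + 157346) + 2*(-342)/(100 + 324) = 373819 + 2*(-342)/424 = 373819 + 2*(-342)*(1/424) = 373819 - 171/106 = 39624643/106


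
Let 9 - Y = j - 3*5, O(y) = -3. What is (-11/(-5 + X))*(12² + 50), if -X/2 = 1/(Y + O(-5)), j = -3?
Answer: 25608/61 ≈ 419.80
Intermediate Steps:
Y = 27 (Y = 9 - (-3 - 3*5) = 9 - (-3 - 15) = 9 - 1*(-18) = 9 + 18 = 27)
X = -1/12 (X = -2/(27 - 3) = -2/24 = -2*1/24 = -1/12 ≈ -0.083333)
(-11/(-5 + X))*(12² + 50) = (-11/(-5 - 1/12))*(12² + 50) = (-11/(-61/12))*(144 + 50) = -11*(-12/61)*194 = (132/61)*194 = 25608/61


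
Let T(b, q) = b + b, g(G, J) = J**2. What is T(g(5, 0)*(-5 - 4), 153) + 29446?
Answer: 29446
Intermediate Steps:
T(b, q) = 2*b
T(g(5, 0)*(-5 - 4), 153) + 29446 = 2*(0**2*(-5 - 4)) + 29446 = 2*(0*(-9)) + 29446 = 2*0 + 29446 = 0 + 29446 = 29446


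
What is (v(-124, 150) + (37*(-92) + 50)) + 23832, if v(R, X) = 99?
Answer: 20577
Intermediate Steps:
(v(-124, 150) + (37*(-92) + 50)) + 23832 = (99 + (37*(-92) + 50)) + 23832 = (99 + (-3404 + 50)) + 23832 = (99 - 3354) + 23832 = -3255 + 23832 = 20577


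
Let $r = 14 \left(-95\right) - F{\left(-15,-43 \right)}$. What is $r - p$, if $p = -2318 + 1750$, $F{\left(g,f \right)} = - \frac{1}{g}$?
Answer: $- \frac{11431}{15} \approx -762.07$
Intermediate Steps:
$p = -568$
$r = - \frac{19951}{15}$ ($r = 14 \left(-95\right) - - \frac{1}{-15} = -1330 - \left(-1\right) \left(- \frac{1}{15}\right) = -1330 - \frac{1}{15} = - \frac{19951}{15} \approx -1330.1$)
$r - p = - \frac{19951}{15} - -568 = - \frac{19951}{15} + 568 = - \frac{11431}{15}$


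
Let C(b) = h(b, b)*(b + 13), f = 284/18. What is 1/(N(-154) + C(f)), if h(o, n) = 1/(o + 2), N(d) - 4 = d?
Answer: -160/23741 ≈ -0.0067394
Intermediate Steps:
N(d) = 4 + d
h(o, n) = 1/(2 + o)
f = 142/9 (f = 284*(1/18) = 142/9 ≈ 15.778)
C(b) = (13 + b)/(2 + b) (C(b) = (b + 13)/(2 + b) = (13 + b)/(2 + b))
1/(N(-154) + C(f)) = 1/((4 - 154) + (13 + 142/9)/(2 + 142/9)) = 1/(-150 + (259/9)/(160/9)) = 1/(-150 + (9/160)*(259/9)) = 1/(-150 + 259/160) = 1/(-23741/160) = -160/23741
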